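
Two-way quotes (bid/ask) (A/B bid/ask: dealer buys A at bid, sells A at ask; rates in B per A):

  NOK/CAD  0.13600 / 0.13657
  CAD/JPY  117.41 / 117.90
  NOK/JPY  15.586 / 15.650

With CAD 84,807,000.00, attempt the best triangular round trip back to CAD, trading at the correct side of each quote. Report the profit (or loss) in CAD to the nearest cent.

Net profit: CAD 1,721,934.33

Best loop CAD → JPY → NOK → CAD:
CAD 84,807,000.00 × 117.41 (sell CAD at bid) = JPY 9,957,189,870
JPY 9,957,189,870 ÷ 15.650 (buy NOK at ask) = NOK 636,242,164.22
NOK 636,242,164.22 × 0.13600 (sell NOK at bid) = CAD 86,528,934.33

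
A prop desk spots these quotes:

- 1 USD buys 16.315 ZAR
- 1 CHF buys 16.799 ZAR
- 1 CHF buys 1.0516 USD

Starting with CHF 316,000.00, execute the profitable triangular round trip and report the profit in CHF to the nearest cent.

Profitable loop is CHF → USD → ZAR → CHF:
CHF 316,000.00 × 1.0516 = USD 332,305.60
USD 332,305.60 × 16.315 = ZAR 5,421,565.86
ZAR 5,421,565.86 ÷ 16.799 = CHF 322,731.46
Profit = CHF 322,731.46 − CHF 316,000.00

Profit: CHF 6,731.46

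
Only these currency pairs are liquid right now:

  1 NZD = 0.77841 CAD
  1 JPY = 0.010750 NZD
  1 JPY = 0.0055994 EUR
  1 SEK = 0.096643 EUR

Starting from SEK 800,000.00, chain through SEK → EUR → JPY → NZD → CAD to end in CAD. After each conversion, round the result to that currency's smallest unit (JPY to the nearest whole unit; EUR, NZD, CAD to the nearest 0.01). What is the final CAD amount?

SEK 800,000.00 × 0.096643 = EUR 77,314.40
EUR 77,314.40 ÷ 0.0055994 = JPY 13,807,622
JPY 13,807,622 × 0.010750 = NZD 148,431.94
NZD 148,431.94 × 0.77841 = CAD 115,540.91

CAD 115,540.91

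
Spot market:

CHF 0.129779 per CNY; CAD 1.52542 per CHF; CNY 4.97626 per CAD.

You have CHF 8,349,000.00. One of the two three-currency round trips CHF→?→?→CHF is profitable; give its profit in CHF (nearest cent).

Profitable loop is CHF → CNY → CAD → CHF:
CHF 8,349,000.00 ÷ 0.129779 = CNY 64,332,442.07
CNY 64,332,442.07 ÷ 4.97626 = CAD 12,927,869.94
CAD 12,927,869.94 ÷ 1.52542 = CHF 8,474,957.68
Profit = CHF 8,474,957.68 − CHF 8,349,000.00

Profit: CHF 125,957.68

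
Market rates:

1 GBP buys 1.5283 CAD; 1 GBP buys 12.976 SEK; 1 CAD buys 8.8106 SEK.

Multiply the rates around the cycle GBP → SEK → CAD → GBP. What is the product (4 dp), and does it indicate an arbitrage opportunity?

0.9637 (arbitrage exists)

Around GBP → SEK → CAD → GBP: 1 × 12.976 ÷ 8.8106 ÷ 1.5283 = 0.963666
Product < 1; profitable direction is GBP → CAD → SEK → GBP.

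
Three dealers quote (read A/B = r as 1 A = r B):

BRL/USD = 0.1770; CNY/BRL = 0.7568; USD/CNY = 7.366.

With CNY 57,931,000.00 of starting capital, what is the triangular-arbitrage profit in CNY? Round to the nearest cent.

Profitable loop is CNY → USD → BRL → CNY:
CNY 57,931,000.00 ÷ 7.366 = USD 7,864,648.38
USD 7,864,648.38 ÷ 0.1770 = BRL 44,433,041.72
BRL 44,433,041.72 ÷ 0.7568 = CNY 58,711,735.89
Profit = CNY 58,711,735.89 − CNY 57,931,000.00

Profit: CNY 780,735.89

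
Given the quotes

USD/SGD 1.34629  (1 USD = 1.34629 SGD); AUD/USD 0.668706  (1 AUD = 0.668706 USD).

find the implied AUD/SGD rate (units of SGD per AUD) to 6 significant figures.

1 AUD × 0.668706 = 0.668706 USD
0.668706 USD × 1.34629 = 0.900272 SGD

AUD/SGD = 0.900272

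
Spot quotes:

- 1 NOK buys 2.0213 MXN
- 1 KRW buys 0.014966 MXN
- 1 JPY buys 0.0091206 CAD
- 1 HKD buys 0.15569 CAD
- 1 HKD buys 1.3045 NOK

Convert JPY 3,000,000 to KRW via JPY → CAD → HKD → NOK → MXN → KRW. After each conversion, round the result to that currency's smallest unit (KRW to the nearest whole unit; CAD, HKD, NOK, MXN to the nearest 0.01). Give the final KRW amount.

JPY 3,000,000 × 0.0091206 = CAD 27,361.80
CAD 27,361.80 ÷ 0.15569 = HKD 175,745.39
HKD 175,745.39 × 1.3045 = NOK 229,259.86
NOK 229,259.86 × 2.0213 = MXN 463,402.96
MXN 463,402.96 ÷ 0.014966 = KRW 30,963,715

KRW 30,963,715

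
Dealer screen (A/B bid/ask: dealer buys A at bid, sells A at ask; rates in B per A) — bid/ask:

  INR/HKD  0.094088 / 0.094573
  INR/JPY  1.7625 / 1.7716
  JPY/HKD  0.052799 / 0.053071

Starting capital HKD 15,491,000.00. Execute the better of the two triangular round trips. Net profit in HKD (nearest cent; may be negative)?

Net profit: HKD 11,107.65

Best loop HKD → JPY → INR → HKD:
HKD 15,491,000.00 ÷ 0.053071 (buy JPY at ask) = JPY 291,891,994
JPY 291,891,994 ÷ 1.7716 (buy INR at ask) = INR 164,761,793.71
INR 164,761,793.71 × 0.094088 (sell INR at bid) = HKD 15,502,107.65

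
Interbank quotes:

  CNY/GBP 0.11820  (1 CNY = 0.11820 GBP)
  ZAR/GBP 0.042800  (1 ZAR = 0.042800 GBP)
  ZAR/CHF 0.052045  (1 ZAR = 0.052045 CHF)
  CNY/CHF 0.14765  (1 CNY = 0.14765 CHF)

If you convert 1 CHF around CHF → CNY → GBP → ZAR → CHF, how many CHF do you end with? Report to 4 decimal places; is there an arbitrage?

0.9735 (arbitrage exists)

Around CHF → CNY → GBP → ZAR → CHF: 1 ÷ 0.14765 × 0.11820 ÷ 0.042800 × 0.052045 = 0.973463
Product < 1; profitable direction is CHF → ZAR → GBP → CNY → CHF.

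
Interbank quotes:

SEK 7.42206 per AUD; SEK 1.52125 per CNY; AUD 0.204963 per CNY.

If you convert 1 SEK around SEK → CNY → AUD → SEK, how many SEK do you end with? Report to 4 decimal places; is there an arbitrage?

Around SEK → CNY → AUD → SEK: 1 ÷ 1.52125 × 0.204963 × 7.42206 = 0.999998
Product ≈ 1 (deviation 0.000%, within rounding noise).

1.0000 (no arbitrage)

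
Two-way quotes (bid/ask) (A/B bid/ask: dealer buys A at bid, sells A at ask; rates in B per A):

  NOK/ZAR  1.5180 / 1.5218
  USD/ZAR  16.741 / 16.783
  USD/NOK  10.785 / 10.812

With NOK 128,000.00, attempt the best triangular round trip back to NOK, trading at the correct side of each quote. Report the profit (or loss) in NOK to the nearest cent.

Best loop NOK → USD → ZAR → NOK:
NOK 128,000.00 ÷ 10.812 (buy USD at ask) = USD 11,838.70
USD 11,838.70 × 16.741 (sell USD at bid) = ZAR 198,191.64
ZAR 198,191.64 ÷ 1.5218 (buy NOK at ask) = NOK 130,235.01

Net profit: NOK 2,235.01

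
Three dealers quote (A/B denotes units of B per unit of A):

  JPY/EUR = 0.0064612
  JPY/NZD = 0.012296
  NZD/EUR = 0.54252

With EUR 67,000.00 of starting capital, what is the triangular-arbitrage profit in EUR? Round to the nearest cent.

Profitable loop is EUR → JPY → NZD → EUR:
EUR 67,000.00 ÷ 0.0064612 = JPY 10,369,591
JPY 10,369,591 × 0.012296 = NZD 127,504.49
NZD 127,504.49 × 0.54252 = EUR 69,173.74
Profit = EUR 69,173.74 − EUR 67,000.00

Profit: EUR 2,173.74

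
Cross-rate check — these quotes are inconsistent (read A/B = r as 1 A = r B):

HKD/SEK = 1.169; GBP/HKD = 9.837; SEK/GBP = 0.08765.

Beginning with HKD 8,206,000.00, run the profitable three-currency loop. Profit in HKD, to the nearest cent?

Profitable loop is HKD → SEK → GBP → HKD:
HKD 8,206,000.00 × 1.169 = SEK 9,592,814.00
SEK 9,592,814.00 × 0.08765 = GBP 840,810.15
GBP 840,810.15 × 9.837 = HKD 8,271,049.42
Profit = HKD 8,271,049.42 − HKD 8,206,000.00

Profit: HKD 65,049.42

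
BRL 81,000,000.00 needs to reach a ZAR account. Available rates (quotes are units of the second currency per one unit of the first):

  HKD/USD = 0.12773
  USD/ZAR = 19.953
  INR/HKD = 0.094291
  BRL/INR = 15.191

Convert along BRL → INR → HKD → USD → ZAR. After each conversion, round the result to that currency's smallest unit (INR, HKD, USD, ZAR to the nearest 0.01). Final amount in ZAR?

BRL 81,000,000.00 × 15.191 = INR 1,230,471,000.00
INR 1,230,471,000.00 × 0.094291 = HKD 116,022,341.06
HKD 116,022,341.06 × 0.12773 = USD 14,819,533.62
USD 14,819,533.62 × 19.953 = ZAR 295,694,154.32

ZAR 295,694,154.32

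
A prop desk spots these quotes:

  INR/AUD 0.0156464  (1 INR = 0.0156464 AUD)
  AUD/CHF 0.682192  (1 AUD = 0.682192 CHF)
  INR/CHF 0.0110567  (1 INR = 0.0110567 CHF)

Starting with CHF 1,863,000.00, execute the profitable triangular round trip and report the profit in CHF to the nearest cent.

Profit: CHF 66,822.34

Profitable loop is CHF → AUD → INR → CHF:
CHF 1,863,000.00 ÷ 0.682192 = AUD 2,730,902.74
AUD 2,730,902.74 ÷ 0.0156464 = INR 174,538,726.93
INR 174,538,726.93 × 0.0110567 = CHF 1,929,822.34
Profit = CHF 1,929,822.34 − CHF 1,863,000.00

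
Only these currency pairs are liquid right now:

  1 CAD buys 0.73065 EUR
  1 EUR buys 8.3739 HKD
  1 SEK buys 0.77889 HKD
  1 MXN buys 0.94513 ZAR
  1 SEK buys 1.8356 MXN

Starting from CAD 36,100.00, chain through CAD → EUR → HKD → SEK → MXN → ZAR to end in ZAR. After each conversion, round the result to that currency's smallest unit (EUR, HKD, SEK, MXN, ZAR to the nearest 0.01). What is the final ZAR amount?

ZAR 491,969.19

CAD 36,100.00 × 0.73065 = EUR 26,376.47
EUR 26,376.47 × 8.3739 = HKD 220,873.92
HKD 220,873.92 ÷ 0.77889 = SEK 283,575.24
SEK 283,575.24 × 1.8356 = MXN 520,530.71
MXN 520,530.71 × 0.94513 = ZAR 491,969.19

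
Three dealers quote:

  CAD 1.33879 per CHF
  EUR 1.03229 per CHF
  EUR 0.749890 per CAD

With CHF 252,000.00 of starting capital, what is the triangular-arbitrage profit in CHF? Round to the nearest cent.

Profitable loop is CHF → EUR → CAD → CHF:
CHF 252,000.00 × 1.03229 = EUR 260,137.08
EUR 260,137.08 ÷ 0.749890 = CAD 346,900.32
CAD 346,900.32 ÷ 1.33879 = CHF 259,114.81
Profit = CHF 259,114.81 − CHF 252,000.00

Profit: CHF 7,114.81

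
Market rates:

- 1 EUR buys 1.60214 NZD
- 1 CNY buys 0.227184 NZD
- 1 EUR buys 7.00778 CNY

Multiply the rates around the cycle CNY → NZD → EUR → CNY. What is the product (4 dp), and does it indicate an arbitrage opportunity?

Around CNY → NZD → EUR → CNY: 1 × 0.227184 ÷ 1.60214 × 7.00778 = 0.993706
Product < 1; profitable direction is CNY → EUR → NZD → CNY.

0.9937 (arbitrage exists)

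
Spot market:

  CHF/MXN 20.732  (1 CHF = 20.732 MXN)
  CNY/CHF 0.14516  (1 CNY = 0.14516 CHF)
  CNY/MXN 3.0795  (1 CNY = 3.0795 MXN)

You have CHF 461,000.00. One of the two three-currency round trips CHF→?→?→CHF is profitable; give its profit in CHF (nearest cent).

Profit: CHF 10,729.43

Profitable loop is CHF → CNY → MXN → CHF:
CHF 461,000.00 ÷ 0.14516 = CNY 3,175,806.01
CNY 3,175,806.01 × 3.0795 = MXN 9,779,894.60
MXN 9,779,894.60 ÷ 20.732 = CHF 471,729.43
Profit = CHF 471,729.43 − CHF 461,000.00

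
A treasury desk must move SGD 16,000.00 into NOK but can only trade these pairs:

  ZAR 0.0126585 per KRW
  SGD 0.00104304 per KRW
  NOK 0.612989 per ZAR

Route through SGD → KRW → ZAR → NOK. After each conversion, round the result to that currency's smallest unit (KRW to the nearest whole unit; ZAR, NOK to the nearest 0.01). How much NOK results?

SGD 16,000.00 ÷ 0.00104304 = KRW 15,339,776
KRW 15,339,776 × 0.0126585 = ZAR 194,178.55
ZAR 194,178.55 × 0.612989 = NOK 119,029.32

NOK 119,029.32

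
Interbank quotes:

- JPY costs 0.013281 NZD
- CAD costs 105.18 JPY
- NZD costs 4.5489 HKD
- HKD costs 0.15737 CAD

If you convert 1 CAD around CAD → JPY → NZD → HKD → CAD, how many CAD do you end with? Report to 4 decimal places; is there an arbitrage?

1.0000 (no arbitrage)

Around CAD → JPY → NZD → HKD → CAD: 1 × 105.18 × 0.013281 × 4.5489 × 0.15737 = 0.999982
Product ≈ 1 (deviation 0.002%, within rounding noise).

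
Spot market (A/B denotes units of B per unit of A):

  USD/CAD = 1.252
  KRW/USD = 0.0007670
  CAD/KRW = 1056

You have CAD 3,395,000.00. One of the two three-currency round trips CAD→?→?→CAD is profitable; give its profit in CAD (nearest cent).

Profitable loop is CAD → KRW → USD → CAD:
CAD 3,395,000.00 × 1056 = KRW 3,585,120,000
KRW 3,585,120,000 × 0.0007670 = USD 2,749,787.04
USD 2,749,787.04 × 1.252 = CAD 3,442,733.37
Profit = CAD 3,442,733.37 − CAD 3,395,000.00

Profit: CAD 47,733.37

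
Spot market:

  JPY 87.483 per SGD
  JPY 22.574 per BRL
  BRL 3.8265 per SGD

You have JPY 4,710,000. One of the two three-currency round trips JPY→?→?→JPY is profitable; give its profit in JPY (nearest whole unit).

Profit: JPY 60,175

Profitable loop is JPY → BRL → SGD → JPY:
JPY 4,710,000 ÷ 22.574 = BRL 208,647.12
BRL 208,647.12 ÷ 3.8265 = SGD 54,526.88
SGD 54,526.88 × 87.483 = JPY 4,770,175
Profit = JPY 4,770,175 − JPY 4,710,000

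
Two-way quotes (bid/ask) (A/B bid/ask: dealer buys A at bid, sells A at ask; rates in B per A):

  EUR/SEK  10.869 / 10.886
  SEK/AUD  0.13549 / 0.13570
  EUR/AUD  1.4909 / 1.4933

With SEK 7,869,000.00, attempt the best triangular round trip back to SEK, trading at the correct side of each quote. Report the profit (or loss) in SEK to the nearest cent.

Best loop SEK → EUR → AUD → SEK:
SEK 7,869,000.00 ÷ 10.886 (buy EUR at ask) = EUR 722,855.04
EUR 722,855.04 × 1.4909 (sell EUR at bid) = AUD 1,077,704.58
AUD 1,077,704.58 ÷ 0.13570 (buy SEK at ask) = SEK 7,941,817.13

Net profit: SEK 72,817.13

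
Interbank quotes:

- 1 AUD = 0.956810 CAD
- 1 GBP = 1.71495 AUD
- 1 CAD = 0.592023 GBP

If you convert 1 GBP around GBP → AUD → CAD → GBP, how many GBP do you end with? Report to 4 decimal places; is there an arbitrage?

0.9714 (arbitrage exists)

Around GBP → AUD → CAD → GBP: 1 × 1.71495 × 0.956810 × 0.592023 = 0.971439
Product < 1; profitable direction is GBP → CAD → AUD → GBP.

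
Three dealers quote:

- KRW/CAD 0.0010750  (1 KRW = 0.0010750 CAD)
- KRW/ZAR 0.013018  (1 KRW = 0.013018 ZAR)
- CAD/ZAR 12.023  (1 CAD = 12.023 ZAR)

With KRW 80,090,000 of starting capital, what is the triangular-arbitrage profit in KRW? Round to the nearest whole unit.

Profitable loop is KRW → ZAR → CAD → KRW:
KRW 80,090,000 × 0.013018 = ZAR 1,042,611.62
ZAR 1,042,611.62 ÷ 12.023 = CAD 86,718.09
CAD 86,718.09 ÷ 0.0010750 = KRW 80,667,993
Profit = KRW 80,667,993 − KRW 80,090,000

Profit: KRW 577,993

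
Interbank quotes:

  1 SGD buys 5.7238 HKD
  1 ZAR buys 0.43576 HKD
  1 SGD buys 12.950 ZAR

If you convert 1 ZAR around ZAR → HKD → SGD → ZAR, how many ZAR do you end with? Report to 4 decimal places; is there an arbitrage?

Around ZAR → HKD → SGD → ZAR: 1 × 0.43576 ÷ 5.7238 × 12.950 = 0.985900
Product < 1; profitable direction is ZAR → SGD → HKD → ZAR.

0.9859 (arbitrage exists)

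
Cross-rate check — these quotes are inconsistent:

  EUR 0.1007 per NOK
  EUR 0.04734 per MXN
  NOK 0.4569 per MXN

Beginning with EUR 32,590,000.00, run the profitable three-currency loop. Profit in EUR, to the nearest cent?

Profitable loop is EUR → NOK → MXN → EUR:
EUR 32,590,000.00 ÷ 0.1007 = NOK 323,634,558.09
NOK 323,634,558.09 ÷ 0.4569 = MXN 708,326,894.49
MXN 708,326,894.49 × 0.04734 = EUR 33,532,195.19
Profit = EUR 33,532,195.19 − EUR 32,590,000.00

Profit: EUR 942,195.19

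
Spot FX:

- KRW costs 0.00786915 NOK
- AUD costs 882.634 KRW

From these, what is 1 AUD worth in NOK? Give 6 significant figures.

AUD/NOK = 6.94558

1 AUD × 882.634 = 882.634 KRW
882.634 KRW × 0.00786915 = 6.94558 NOK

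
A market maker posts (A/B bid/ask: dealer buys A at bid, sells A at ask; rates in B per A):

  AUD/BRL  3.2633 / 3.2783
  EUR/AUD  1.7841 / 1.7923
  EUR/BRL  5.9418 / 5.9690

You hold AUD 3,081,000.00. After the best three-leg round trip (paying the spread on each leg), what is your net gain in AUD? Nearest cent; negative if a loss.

Net profit: AUD 34,661.94

Best loop AUD → EUR → BRL → AUD:
AUD 3,081,000.00 ÷ 1.7923 (buy EUR at ask) = EUR 1,719,020.25
EUR 1,719,020.25 × 5.9418 (sell EUR at bid) = BRL 10,214,074.54
BRL 10,214,074.54 ÷ 3.2783 (buy AUD at ask) = AUD 3,115,661.94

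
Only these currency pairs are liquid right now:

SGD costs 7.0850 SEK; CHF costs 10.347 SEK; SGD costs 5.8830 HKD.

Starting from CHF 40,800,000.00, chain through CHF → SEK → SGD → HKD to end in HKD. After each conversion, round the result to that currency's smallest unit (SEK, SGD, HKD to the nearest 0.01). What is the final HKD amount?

CHF 40,800,000.00 × 10.347 = SEK 422,157,600.00
SEK 422,157,600.00 ÷ 7.0850 = SGD 59,584,700.07
SGD 59,584,700.07 × 5.8830 = HKD 350,536,790.51

HKD 350,536,790.51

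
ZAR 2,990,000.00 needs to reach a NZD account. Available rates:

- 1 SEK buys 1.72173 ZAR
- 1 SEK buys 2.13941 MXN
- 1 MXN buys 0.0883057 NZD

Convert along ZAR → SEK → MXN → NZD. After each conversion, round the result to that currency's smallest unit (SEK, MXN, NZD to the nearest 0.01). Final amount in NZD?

ZAR 2,990,000.00 ÷ 1.72173 = SEK 1,736,625.37
SEK 1,736,625.37 × 2.13941 = MXN 3,715,353.68
MXN 3,715,353.68 × 0.0883057 = NZD 328,086.91

NZD 328,086.91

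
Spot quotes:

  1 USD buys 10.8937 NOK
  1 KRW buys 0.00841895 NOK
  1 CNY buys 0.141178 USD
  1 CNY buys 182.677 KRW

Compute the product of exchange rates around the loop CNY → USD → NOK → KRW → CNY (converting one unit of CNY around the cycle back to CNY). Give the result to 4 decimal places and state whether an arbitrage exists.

Around CNY → USD → NOK → KRW → CNY: 1 × 0.141178 × 10.8937 ÷ 0.00841895 ÷ 182.677 = 1.000001
Product ≈ 1 (deviation 0.000%, within rounding noise).

1.0000 (no arbitrage)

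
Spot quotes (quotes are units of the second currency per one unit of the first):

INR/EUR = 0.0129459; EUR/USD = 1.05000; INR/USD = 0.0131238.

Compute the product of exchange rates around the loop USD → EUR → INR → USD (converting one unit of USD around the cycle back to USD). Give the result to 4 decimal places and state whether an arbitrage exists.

Around USD → EUR → INR → USD: 1 ÷ 1.05000 ÷ 0.0129459 × 0.0131238 = 0.965468
Product < 1; profitable direction is USD → INR → EUR → USD.

0.9655 (arbitrage exists)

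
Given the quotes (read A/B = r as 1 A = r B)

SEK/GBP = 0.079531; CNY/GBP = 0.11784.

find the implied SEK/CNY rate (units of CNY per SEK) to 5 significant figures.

SEK/CNY = 0.67491

1 SEK × 0.079531 = 0.079531 GBP
0.079531 GBP ÷ 0.11784 = 0.674907 CNY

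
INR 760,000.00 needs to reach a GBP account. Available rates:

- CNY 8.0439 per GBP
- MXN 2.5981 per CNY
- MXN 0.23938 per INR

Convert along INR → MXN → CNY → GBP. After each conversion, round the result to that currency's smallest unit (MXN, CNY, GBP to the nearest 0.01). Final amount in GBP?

GBP 8,705.20

INR 760,000.00 × 0.23938 = MXN 181,928.80
MXN 181,928.80 ÷ 2.5981 = CNY 70,023.79
CNY 70,023.79 ÷ 8.0439 = GBP 8,705.20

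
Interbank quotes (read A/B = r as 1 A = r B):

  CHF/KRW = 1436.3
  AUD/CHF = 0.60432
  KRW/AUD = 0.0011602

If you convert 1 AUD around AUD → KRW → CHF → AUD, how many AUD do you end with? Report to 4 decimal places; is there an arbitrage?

0.9930 (arbitrage exists)

Around AUD → KRW → CHF → AUD: 1 ÷ 0.0011602 ÷ 1436.3 ÷ 0.60432 = 0.993013
Product < 1; profitable direction is AUD → CHF → KRW → AUD.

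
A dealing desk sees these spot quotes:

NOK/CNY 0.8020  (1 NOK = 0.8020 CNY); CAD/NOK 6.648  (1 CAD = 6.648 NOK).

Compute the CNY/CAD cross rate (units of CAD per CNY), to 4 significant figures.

1 CNY ÷ 0.8020 = 1.24688 NOK
1.24688 NOK ÷ 6.648 = 0.187558 CAD

CNY/CAD = 0.1876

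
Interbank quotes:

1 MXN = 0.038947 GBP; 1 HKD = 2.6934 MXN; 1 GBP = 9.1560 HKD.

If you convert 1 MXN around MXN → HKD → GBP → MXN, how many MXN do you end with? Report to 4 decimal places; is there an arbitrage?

1.0412 (arbitrage exists)

Around MXN → HKD → GBP → MXN: 1 ÷ 2.6934 ÷ 9.1560 ÷ 0.038947 = 1.041164
Product > 1; profitable direction is MXN → HKD → GBP → MXN.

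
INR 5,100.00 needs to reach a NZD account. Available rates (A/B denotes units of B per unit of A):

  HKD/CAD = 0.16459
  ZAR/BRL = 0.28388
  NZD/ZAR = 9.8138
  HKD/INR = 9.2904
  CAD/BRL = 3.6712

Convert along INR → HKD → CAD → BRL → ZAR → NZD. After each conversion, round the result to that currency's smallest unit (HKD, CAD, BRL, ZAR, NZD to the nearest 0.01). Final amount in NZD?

NZD 119.06

INR 5,100.00 ÷ 9.2904 = HKD 548.95
HKD 548.95 × 0.16459 = CAD 90.35
CAD 90.35 × 3.6712 = BRL 331.69
BRL 331.69 ÷ 0.28388 = ZAR 1,168.42
ZAR 1,168.42 ÷ 9.8138 = NZD 119.06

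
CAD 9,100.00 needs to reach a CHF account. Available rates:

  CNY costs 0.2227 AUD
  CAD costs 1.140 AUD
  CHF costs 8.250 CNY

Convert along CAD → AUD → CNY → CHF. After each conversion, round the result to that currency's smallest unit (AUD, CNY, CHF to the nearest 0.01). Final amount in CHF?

CHF 5,646.41

CAD 9,100.00 × 1.140 = AUD 10,374.00
AUD 10,374.00 ÷ 0.2227 = CNY 46,582.85
CNY 46,582.85 ÷ 8.250 = CHF 5,646.41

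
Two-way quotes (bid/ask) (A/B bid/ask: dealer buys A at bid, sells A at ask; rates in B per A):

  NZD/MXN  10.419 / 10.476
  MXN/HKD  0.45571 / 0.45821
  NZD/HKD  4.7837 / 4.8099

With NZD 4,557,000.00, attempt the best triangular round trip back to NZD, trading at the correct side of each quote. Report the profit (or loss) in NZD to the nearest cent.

Net result: NZD -15,671.57 (no profitable arbitrage after spreads)

Best loop NZD → HKD → MXN → NZD:
NZD 4,557,000.00 × 4.7837 (sell NZD at bid) = HKD 21,799,320.90
HKD 21,799,320.90 ÷ 0.45821 (buy MXN at ask) = MXN 47,574,956.68
MXN 47,574,956.68 ÷ 10.476 (buy NZD at ask) = NZD 4,541,328.43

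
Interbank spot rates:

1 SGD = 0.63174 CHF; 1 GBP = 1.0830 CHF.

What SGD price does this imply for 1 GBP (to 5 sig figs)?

GBP/SGD = 1.7143

1 GBP × 1.0830 = 1.083 CHF
1.083 CHF ÷ 0.63174 = 1.71431 SGD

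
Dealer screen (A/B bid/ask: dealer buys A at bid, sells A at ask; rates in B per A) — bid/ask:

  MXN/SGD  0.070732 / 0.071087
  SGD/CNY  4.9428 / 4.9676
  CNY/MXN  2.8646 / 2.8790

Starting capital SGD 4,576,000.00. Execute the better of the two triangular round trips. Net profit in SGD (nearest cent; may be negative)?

Best loop SGD → CNY → MXN → SGD:
SGD 4,576,000.00 × 4.9428 (sell SGD at bid) = CNY 22,618,252.80
CNY 22,618,252.80 × 2.8646 (sell CNY at bid) = MXN 64,792,246.97
MXN 64,792,246.97 × 0.070732 (sell MXN at bid) = SGD 4,582,885.21

Net profit: SGD 6,885.21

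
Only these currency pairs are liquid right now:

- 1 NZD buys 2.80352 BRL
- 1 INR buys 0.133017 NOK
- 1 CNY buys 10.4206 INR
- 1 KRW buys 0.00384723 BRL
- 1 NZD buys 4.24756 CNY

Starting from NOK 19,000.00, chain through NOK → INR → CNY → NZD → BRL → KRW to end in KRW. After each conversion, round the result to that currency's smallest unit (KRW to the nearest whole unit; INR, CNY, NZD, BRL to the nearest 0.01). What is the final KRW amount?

NOK 19,000.00 ÷ 0.133017 = INR 142,838.89
INR 142,838.89 ÷ 10.4206 = CNY 13,707.36
CNY 13,707.36 ÷ 4.24756 = NZD 3,227.11
NZD 3,227.11 × 2.80352 = BRL 9,047.27
BRL 9,047.27 ÷ 0.00384723 = KRW 2,351,632

KRW 2,351,632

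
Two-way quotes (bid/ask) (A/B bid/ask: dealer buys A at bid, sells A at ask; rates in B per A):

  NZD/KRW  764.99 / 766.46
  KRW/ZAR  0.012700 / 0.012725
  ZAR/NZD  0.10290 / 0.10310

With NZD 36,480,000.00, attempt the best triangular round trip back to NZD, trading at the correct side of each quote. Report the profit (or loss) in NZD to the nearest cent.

Best loop NZD → KRW → ZAR → NZD:
NZD 36,480,000.00 × 764.99 (sell NZD at bid) = KRW 27,906,835,200
KRW 27,906,835,200 × 0.012700 (sell KRW at bid) = ZAR 354,416,807.04
ZAR 354,416,807.04 × 0.10290 (sell ZAR at bid) = NZD 36,469,489.44

Net result: NZD -10,510.56 (no profitable arbitrage after spreads)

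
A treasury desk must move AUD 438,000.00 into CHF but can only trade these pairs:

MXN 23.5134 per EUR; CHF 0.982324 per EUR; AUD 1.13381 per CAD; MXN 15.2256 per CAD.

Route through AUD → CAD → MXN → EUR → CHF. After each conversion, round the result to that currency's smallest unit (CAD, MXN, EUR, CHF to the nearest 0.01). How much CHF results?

AUD 438,000.00 ÷ 1.13381 = CAD 386,308.11
CAD 386,308.11 × 15.2256 = MXN 5,881,772.76
MXN 5,881,772.76 ÷ 23.5134 = EUR 250,145.57
EUR 250,145.57 × 0.982324 = CHF 245,724.00

CHF 245,724.00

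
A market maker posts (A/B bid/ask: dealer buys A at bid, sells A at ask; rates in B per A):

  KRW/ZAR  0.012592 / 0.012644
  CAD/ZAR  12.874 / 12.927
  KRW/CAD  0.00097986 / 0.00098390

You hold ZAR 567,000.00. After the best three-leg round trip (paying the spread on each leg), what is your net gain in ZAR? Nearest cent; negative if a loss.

Net result: ZAR -1,313.12 (no profitable arbitrage after spreads)

Best loop ZAR → KRW → CAD → ZAR:
ZAR 567,000.00 ÷ 0.012644 (buy KRW at ask) = KRW 44,843,404
KRW 44,843,404 × 0.00097986 (sell KRW at bid) = CAD 43,940.26
CAD 43,940.26 × 12.874 (sell CAD at bid) = ZAR 565,686.88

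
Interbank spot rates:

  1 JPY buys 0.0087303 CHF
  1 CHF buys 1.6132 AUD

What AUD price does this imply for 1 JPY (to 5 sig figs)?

1 JPY × 0.0087303 = 0.0087303 CHF
0.0087303 CHF × 1.6132 = 0.0140837 AUD

JPY/AUD = 0.014084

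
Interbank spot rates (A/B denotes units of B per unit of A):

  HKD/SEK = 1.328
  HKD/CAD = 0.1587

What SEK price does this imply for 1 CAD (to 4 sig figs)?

1 CAD ÷ 0.1587 = 6.3012 HKD
6.3012 HKD × 1.328 = 8.36799 SEK

CAD/SEK = 8.368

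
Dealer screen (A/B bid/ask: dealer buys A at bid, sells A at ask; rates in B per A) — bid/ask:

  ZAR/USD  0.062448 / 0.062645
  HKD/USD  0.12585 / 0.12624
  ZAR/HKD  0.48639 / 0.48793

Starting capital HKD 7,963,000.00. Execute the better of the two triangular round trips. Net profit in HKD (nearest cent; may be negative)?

Best loop HKD → ZAR → USD → HKD:
HKD 7,963,000.00 ÷ 0.48793 (buy ZAR at ask) = ZAR 16,319,963.93
ZAR 16,319,963.93 × 0.062448 (sell ZAR at bid) = USD 1,019,149.11
USD 1,019,149.11 ÷ 0.12624 (buy HKD at ask) = HKD 8,073,107.63

Net profit: HKD 110,107.63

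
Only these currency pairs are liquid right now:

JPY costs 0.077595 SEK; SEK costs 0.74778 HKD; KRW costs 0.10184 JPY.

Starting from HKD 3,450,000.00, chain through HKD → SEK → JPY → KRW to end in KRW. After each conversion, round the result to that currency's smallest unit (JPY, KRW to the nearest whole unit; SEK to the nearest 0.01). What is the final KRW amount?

HKD 3,450,000.00 ÷ 0.74778 = SEK 4,613,656.42
SEK 4,613,656.42 ÷ 0.077595 = JPY 59,458,166
JPY 59,458,166 ÷ 0.10184 = KRW 583,839,022

KRW 583,839,022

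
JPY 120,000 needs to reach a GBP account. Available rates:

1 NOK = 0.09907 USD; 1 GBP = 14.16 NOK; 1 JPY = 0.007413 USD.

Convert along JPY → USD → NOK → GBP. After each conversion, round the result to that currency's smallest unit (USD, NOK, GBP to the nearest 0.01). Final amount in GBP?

JPY 120,000 × 0.007413 = USD 889.56
USD 889.56 ÷ 0.09907 = NOK 8,979.11
NOK 8,979.11 ÷ 14.16 = GBP 634.12

GBP 634.12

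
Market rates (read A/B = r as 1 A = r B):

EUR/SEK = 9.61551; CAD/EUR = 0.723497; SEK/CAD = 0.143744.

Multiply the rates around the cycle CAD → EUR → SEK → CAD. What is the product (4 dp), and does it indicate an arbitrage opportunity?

1.0000 (no arbitrage)

Around CAD → EUR → SEK → CAD: 1 × 0.723497 × 9.61551 × 0.143744 = 0.999997
Product ≈ 1 (deviation 0.000%, within rounding noise).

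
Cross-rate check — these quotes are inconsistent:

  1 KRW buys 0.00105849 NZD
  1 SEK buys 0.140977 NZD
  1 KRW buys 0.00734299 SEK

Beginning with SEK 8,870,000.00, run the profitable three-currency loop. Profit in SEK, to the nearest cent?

Profit: SEK 199,621.81

Profitable loop is SEK → KRW → NZD → SEK:
SEK 8,870,000.00 ÷ 0.00734299 = KRW 1,207,954,798
KRW 1,207,954,798 × 0.00105849 = NZD 1,278,608.07
NZD 1,278,608.07 ÷ 0.140977 = SEK 9,069,621.81
Profit = SEK 9,069,621.81 − SEK 8,870,000.00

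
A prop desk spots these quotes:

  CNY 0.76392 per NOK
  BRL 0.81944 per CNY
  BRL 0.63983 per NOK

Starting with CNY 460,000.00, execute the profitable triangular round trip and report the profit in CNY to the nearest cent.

Profitable loop is CNY → NOK → BRL → CNY:
CNY 460,000.00 ÷ 0.76392 = NOK 602,157.29
NOK 602,157.29 × 0.63983 = BRL 385,278.30
BRL 385,278.30 ÷ 0.81944 = CNY 470,172.68
Profit = CNY 470,172.68 − CNY 460,000.00

Profit: CNY 10,172.68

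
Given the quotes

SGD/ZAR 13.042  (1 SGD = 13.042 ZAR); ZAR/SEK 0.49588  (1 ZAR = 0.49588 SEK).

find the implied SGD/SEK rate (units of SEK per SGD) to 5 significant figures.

1 SGD × 13.042 = 13.042 ZAR
13.042 ZAR × 0.49588 = 6.46727 SEK

SGD/SEK = 6.4673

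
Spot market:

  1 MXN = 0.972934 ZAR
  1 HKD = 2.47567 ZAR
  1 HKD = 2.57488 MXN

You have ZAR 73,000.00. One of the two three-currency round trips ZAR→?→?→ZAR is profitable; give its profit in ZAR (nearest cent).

Profit: ZAR 870.41

Profitable loop is ZAR → HKD → MXN → ZAR:
ZAR 73,000.00 ÷ 2.47567 = HKD 29,486.97
HKD 29,486.97 × 2.57488 = MXN 75,925.40
MXN 75,925.40 × 0.972934 = ZAR 73,870.41
Profit = ZAR 73,870.41 − ZAR 73,000.00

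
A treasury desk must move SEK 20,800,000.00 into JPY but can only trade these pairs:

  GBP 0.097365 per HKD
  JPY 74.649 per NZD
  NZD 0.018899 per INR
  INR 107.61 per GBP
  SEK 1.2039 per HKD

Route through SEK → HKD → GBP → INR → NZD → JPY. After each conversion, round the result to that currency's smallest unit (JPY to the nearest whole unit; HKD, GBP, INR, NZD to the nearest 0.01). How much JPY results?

JPY 255,382,561

SEK 20,800,000.00 ÷ 1.2039 = HKD 17,277,182.49
HKD 17,277,182.49 × 0.097365 = GBP 1,682,192.87
GBP 1,682,192.87 × 107.61 = INR 181,020,774.74
INR 181,020,774.74 × 0.018899 = NZD 3,421,111.62
NZD 3,421,111.62 × 74.649 = JPY 255,382,561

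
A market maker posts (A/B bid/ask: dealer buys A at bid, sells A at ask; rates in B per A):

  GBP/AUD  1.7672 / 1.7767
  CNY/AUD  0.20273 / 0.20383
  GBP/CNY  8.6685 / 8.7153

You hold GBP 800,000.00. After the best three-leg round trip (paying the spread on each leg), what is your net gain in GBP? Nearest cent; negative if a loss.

Best loop GBP → AUD → CNY → GBP:
GBP 800,000.00 × 1.7672 (sell GBP at bid) = AUD 1,413,760.00
AUD 1,413,760.00 ÷ 0.20383 (buy CNY at ask) = CNY 6,935,976.06
CNY 6,935,976.06 ÷ 8.7153 (buy GBP at ask) = GBP 795,839.05

Net result: GBP -4,160.95 (no profitable arbitrage after spreads)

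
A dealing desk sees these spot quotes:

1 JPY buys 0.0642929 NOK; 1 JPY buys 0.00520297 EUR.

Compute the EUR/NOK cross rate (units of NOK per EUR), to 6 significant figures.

1 EUR ÷ 0.00520297 = 192.198 JPY
192.198 JPY × 0.0642929 = 12.357 NOK

EUR/NOK = 12.3570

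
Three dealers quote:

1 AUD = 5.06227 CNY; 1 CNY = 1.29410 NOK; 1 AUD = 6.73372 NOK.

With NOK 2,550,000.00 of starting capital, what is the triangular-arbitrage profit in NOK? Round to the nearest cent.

Profitable loop is NOK → CNY → AUD → NOK:
NOK 2,550,000.00 ÷ 1.29410 = CNY 1,970,481.42
CNY 1,970,481.42 ÷ 5.06227 = AUD 389,248.58
AUD 389,248.58 × 6.73372 = NOK 2,621,090.96
Profit = NOK 2,621,090.96 − NOK 2,550,000.00

Profit: NOK 71,090.96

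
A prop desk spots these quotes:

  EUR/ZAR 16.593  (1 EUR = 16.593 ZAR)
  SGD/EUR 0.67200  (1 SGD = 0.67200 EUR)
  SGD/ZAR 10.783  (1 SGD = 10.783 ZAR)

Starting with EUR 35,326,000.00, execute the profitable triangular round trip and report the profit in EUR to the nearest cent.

Profitable loop is EUR → ZAR → SGD → EUR:
EUR 35,326,000.00 × 16.593 = ZAR 586,164,318.00
ZAR 586,164,318.00 ÷ 10.783 = SGD 54,360,040.62
SGD 54,360,040.62 × 0.67200 = EUR 36,529,947.30
Profit = EUR 36,529,947.30 − EUR 35,326,000.00

Profit: EUR 1,203,947.30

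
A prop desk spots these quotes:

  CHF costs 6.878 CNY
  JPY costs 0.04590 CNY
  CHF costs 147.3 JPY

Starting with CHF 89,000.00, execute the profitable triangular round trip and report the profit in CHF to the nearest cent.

Profit: CHF 1,539.22

Profitable loop is CHF → CNY → JPY → CHF:
CHF 89,000.00 × 6.878 = CNY 612,142.00
CNY 612,142.00 ÷ 0.04590 = JPY 13,336,427
JPY 13,336,427 ÷ 147.3 = CHF 90,539.22
Profit = CHF 90,539.22 − CHF 89,000.00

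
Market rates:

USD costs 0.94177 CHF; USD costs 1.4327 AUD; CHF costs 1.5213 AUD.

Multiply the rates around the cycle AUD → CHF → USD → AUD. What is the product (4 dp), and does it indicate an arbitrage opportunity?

1.0000 (no arbitrage)

Around AUD → CHF → USD → AUD: 1 ÷ 1.5213 ÷ 0.94177 × 1.4327 = 0.999990
Product ≈ 1 (deviation 0.001%, within rounding noise).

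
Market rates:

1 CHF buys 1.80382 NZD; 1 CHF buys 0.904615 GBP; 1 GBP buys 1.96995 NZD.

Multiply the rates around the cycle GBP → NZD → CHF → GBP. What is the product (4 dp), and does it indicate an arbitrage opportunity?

Around GBP → NZD → CHF → GBP: 1 × 1.96995 ÷ 1.80382 × 0.904615 = 0.987929
Product < 1; profitable direction is GBP → CHF → NZD → GBP.

0.9879 (arbitrage exists)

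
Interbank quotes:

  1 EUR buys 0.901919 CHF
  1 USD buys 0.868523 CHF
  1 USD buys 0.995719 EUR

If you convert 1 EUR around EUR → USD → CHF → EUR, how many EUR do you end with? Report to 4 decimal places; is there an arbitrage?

0.9671 (arbitrage exists)

Around EUR → USD → CHF → EUR: 1 ÷ 0.995719 × 0.868523 ÷ 0.901919 = 0.967112
Product < 1; profitable direction is EUR → CHF → USD → EUR.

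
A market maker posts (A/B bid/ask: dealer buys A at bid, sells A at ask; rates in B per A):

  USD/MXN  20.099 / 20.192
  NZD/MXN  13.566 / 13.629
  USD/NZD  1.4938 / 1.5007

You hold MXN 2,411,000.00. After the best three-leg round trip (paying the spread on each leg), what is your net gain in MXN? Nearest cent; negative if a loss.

Net profit: MXN 8,703.43

Best loop MXN → USD → NZD → MXN:
MXN 2,411,000.00 ÷ 20.192 (buy USD at ask) = USD 119,403.72
USD 119,403.72 × 1.4938 (sell USD at bid) = NZD 178,365.28
NZD 178,365.28 × 13.566 (sell NZD at bid) = MXN 2,419,703.43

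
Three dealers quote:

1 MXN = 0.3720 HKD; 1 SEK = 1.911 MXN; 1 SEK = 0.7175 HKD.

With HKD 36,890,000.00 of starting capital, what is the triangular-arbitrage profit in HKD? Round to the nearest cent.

Profitable loop is HKD → MXN → SEK → HKD:
HKD 36,890,000.00 ÷ 0.3720 = MXN 99,166,666.67
MXN 99,166,666.67 ÷ 1.911 = SEK 51,892,551.89
SEK 51,892,551.89 × 0.7175 = HKD 37,232,905.98
Profit = HKD 37,232,905.98 − HKD 36,890,000.00

Profit: HKD 342,905.98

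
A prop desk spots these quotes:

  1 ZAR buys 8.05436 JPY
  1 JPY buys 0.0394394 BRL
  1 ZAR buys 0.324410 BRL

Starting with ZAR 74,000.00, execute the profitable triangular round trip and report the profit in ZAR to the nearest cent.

Profit: ZAR 1,572.64

Profitable loop is ZAR → BRL → JPY → ZAR:
ZAR 74,000.00 × 0.324410 = BRL 24,006.34
BRL 24,006.34 ÷ 0.0394394 = JPY 608,689
JPY 608,689 ÷ 8.05436 = ZAR 75,572.64
Profit = ZAR 75,572.64 − ZAR 74,000.00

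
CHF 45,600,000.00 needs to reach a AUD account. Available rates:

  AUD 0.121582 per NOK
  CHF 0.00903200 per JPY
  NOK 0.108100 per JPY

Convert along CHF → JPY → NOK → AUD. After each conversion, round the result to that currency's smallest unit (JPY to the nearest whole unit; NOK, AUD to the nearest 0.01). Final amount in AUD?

AUD 66,355,341.85

CHF 45,600,000.00 ÷ 0.00903200 = JPY 5,048,715,678
JPY 5,048,715,678 × 0.108100 = NOK 545,766,164.79
NOK 545,766,164.79 × 0.121582 = AUD 66,355,341.85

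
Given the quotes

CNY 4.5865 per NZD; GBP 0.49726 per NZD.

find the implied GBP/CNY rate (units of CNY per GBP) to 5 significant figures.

1 GBP ÷ 0.49726 = 2.01102 NZD
2.01102 NZD × 4.5865 = 9.22355 CNY

GBP/CNY = 9.2235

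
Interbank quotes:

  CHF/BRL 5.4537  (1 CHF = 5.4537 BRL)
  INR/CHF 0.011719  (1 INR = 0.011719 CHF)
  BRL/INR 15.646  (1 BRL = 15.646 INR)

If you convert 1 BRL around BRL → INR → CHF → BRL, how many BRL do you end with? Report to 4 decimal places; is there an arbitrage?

1.0000 (no arbitrage)

Around BRL → INR → CHF → BRL: 1 × 15.646 × 0.011719 × 5.4537 = 0.999966
Product ≈ 1 (deviation 0.003%, within rounding noise).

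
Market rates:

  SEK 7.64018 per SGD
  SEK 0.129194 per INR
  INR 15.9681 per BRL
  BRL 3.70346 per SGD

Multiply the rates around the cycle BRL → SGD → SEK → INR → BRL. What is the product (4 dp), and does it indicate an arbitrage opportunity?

Around BRL → SGD → SEK → INR → BRL: 1 ÷ 3.70346 × 7.64018 ÷ 0.129194 ÷ 15.9681 = 1.000001
Product ≈ 1 (deviation 0.000%, within rounding noise).

1.0000 (no arbitrage)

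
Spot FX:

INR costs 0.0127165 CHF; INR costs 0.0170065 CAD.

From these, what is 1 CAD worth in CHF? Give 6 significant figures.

1 CAD ÷ 0.0170065 = 58.801 INR
58.801 INR × 0.0127165 = 0.747744 CHF

CAD/CHF = 0.747744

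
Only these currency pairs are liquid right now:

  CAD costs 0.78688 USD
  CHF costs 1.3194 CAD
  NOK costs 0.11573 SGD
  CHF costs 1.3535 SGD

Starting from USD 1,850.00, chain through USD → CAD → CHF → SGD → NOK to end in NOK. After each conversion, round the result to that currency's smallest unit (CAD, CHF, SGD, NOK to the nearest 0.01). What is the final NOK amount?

NOK 20,840.15

USD 1,850.00 ÷ 0.78688 = CAD 2,351.06
CAD 2,351.06 ÷ 1.3194 = CHF 1,781.92
CHF 1,781.92 × 1.3535 = SGD 2,411.83
SGD 2,411.83 ÷ 0.11573 = NOK 20,840.15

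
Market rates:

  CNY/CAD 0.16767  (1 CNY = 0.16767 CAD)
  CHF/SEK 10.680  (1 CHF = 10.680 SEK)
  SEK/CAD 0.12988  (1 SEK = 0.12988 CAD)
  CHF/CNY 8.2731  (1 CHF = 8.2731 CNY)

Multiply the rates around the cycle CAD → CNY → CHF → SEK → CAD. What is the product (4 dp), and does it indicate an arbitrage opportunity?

Around CAD → CNY → CHF → SEK → CAD: 1 ÷ 0.16767 ÷ 8.2731 × 10.680 × 0.12988 = 0.999977
Product ≈ 1 (deviation 0.002%, within rounding noise).

1.0000 (no arbitrage)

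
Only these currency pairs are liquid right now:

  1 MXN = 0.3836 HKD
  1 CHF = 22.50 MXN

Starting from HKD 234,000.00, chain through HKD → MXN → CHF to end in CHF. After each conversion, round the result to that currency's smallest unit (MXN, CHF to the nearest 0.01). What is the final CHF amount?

HKD 234,000.00 ÷ 0.3836 = MXN 610,010.43
MXN 610,010.43 ÷ 22.50 = CHF 27,111.57

CHF 27,111.57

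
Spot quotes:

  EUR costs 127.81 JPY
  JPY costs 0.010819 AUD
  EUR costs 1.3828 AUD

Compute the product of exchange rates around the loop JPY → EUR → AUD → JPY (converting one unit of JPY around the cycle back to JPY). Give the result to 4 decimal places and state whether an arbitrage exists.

Around JPY → EUR → AUD → JPY: 1 ÷ 127.81 × 1.3828 ÷ 0.010819 = 1.000017
Product ≈ 1 (deviation 0.002%, within rounding noise).

1.0000 (no arbitrage)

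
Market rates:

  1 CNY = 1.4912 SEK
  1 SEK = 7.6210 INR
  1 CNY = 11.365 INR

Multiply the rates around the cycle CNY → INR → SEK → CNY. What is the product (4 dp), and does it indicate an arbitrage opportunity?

Around CNY → INR → SEK → CNY: 1 × 11.365 ÷ 7.6210 ÷ 1.4912 = 1.000050
Product ≈ 1 (deviation 0.005%, within rounding noise).

1.0000 (no arbitrage)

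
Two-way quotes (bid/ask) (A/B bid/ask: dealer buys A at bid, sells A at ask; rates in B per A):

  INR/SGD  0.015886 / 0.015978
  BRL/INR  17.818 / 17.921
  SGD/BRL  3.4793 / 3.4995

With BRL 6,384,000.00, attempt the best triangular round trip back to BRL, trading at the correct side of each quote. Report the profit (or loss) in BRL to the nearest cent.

Net result: BRL -13,078.94 (no profitable arbitrage after spreads)

Best loop BRL → SGD → INR → BRL:
BRL 6,384,000.00 ÷ 3.4995 (buy SGD at ask) = SGD 1,824,260.61
SGD 1,824,260.61 ÷ 0.015978 (buy INR at ask) = INR 114,173,276.30
INR 114,173,276.30 ÷ 17.921 (buy BRL at ask) = BRL 6,370,921.06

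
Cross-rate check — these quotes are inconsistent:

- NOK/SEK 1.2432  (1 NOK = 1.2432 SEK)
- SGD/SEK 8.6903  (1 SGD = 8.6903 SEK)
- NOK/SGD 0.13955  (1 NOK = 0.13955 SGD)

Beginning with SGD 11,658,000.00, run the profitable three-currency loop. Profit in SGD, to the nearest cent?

Profit: SGD 292,895.32

Profitable loop is SGD → NOK → SEK → SGD:
SGD 11,658,000.00 ÷ 0.13955 = NOK 83,539,949.84
NOK 83,539,949.84 × 1.2432 = SEK 103,856,865.64
SEK 103,856,865.64 ÷ 8.6903 = SGD 11,950,895.32
Profit = SGD 11,950,895.32 − SGD 11,658,000.00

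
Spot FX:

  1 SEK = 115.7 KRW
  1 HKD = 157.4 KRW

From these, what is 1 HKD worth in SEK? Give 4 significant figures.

HKD/SEK = 1.360

1 HKD × 157.4 = 157.4 KRW
157.4 KRW ÷ 115.7 = 1.36041 SEK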